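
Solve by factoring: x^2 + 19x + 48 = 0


We need two numbers that multiply to 48 and add to 19.
Those numbers are 16 and 3 (since 16 * 3 = 48 and 16 + 3 = 19).
So x^2 + 19x + 48 = (x + 16)(x + 3) = 0
Setting each factor to zero: x = -16 or x = -3

x = -16, x = -3


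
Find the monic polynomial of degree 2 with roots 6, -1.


A monic polynomial with roots 6, -1 is:
p(x) = (x - 6)(x + 1)
After multiplying by (x - 6): x - 6
After multiplying by (x + 1): x^2 - 5x - 6

x^2 - 5x - 6


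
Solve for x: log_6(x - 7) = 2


Convert to exponential form: x - 7 = 6^2 = 36
x = 36 + 7 = 43
Check: log_6(43 - 7) = log_6(36) = log_6(36) = 2 ✓

x = 43


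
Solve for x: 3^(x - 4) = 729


Express both sides with the same base.
729 = 3^6
Since the bases match, equate exponents: x - 4 = 6
So x = 6 - (-4) = 10

x = 10


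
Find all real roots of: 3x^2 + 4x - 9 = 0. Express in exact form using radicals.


Using the quadratic formula: x = (-b ± sqrt(b^2 - 4ac)) / (2a)
Here a = 3, b = 4, c = -9
Discriminant = b^2 - 4ac = 4^2 - 4(3)(-9) = 16 + 108 = 124
Since discriminant = 124 > 0, there are two real roots.
x = (-4 ± 2*sqrt(31)) / 6
Simplifying: x = (-2 ± sqrt(31)) / 3
Numerically: x ≈ 1.1893 or x ≈ -2.5226

x = (-2 + sqrt(31)) / 3 or x = (-2 - sqrt(31)) / 3


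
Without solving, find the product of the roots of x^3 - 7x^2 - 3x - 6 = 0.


By Vieta's formulas for x^3 + bx^2 + cx + d = 0:
  r1 + r2 + r3 = -b/a = 7
  r1*r2 + r1*r3 + r2*r3 = c/a = -3
  r1*r2*r3 = -d/a = 6


Product = 6


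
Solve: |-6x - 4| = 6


An absolute value equation |expr| = 6 gives two cases:
Case 1: -6x - 4 = 6
  -6x = 10, so x = -5/3
Case 2: -6x - 4 = -6
  -6x = -2, so x = 1/3

x = -5/3, x = 1/3


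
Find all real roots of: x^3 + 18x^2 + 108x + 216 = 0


Let p(x) = x^3 + 18x^2 + 108x + 216. By the rational root theorem (leading coefficient 1), any rational root is an integer divisor of 216: try ±1, ±2, ... in turn.
Test x = 1: value = 343 ≠ 0.
Test x = -1: value = 125 ≠ 0.
Test x = 2: value = 512 ≠ 0.
Test x = -2: value = 64 ≠ 0.
Test x = 3: value = 729 ≠ 0.
Test x = -3: value = 27 ≠ 0.
Test x = 4: value = 1000 ≠ 0.
Test x = -4: value = 8 ≠ 0.
Test x = 6: value = 1728 ≠ 0.
Test x = -6: value = 0 ✓, so (x + 6) is a factor.
Synthetic division by (x + 6): bring down 1; 1(-6) + 18 = 12; 12(-6) + 108 = 36; 36(-6) + 216 = 0 → quotient x^2 + 12x + 36, remainder 0.
Solve the quadratic x^2 + 12x + 36 = 0: discriminant = 12^2 - 4(1)(36) = 144 - 144 = 0.
Discriminant = 0, so a double root: x = -12/2 = -6.

x = -6 (multiplicity 3)


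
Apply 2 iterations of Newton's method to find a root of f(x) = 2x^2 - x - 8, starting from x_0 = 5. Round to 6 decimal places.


Newton's method: x_(n+1) = x_n - f(x_n)/f'(x_n)
f(x) = 2x^2 - x - 8
f'(x) = 4x - 1

Iteration 1:
  f(5.000000) = 37.000000
  f'(5.000000) = 19.000000
  x_1 = 5.000000 - (37.000000)/(19.000000) = 3.052632

Iteration 2:
  f(3.052632) = 7.584488
  f'(3.052632) = 11.210526
  x_2 = 3.052632 - (7.584488)/(11.210526) = 2.376081

x_2 = 2.376081


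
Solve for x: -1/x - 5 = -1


Subtract -5 from both sides: -1/x = 4
Multiply both sides by x: -1 = 4 * x
Divide by 4: x = -1/4

x = -1/4


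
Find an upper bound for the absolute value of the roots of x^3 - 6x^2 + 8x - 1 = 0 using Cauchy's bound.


Cauchy's bound: all roots r satisfy |r| <= 1 + max(|a_i/a_n|) for i = 0,...,n-1
where a_n is the leading coefficient.

Coefficients: [1, -6, 8, -1]
Leading coefficient a_n = 1
Ratios |a_i/a_n|: 6, 8, 1
Maximum ratio: 8
Cauchy's bound: |r| <= 1 + 8 = 9

Upper bound = 9


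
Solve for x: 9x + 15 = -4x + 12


Starting with: 9x + 15 = -4x + 12
Move all x terms to left: (9 + 4)x = 12 - 15
Simplify: 13x = -3
Divide both sides by 13: x = -3/13

x = -3/13


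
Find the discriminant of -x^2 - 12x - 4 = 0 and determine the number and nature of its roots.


For ax^2 + bx + c = 0, discriminant D = b^2 - 4ac
Here a = -1, b = -12, c = -4
D = (-12)^2 - 4(-1)(-4) = 144 - 16 = 128

D = 128 > 0 but not a perfect square
The equation has 2 distinct real irrational roots.

Discriminant = 128, 2 distinct real irrational roots


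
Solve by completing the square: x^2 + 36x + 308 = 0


Start: x^2 + 36x + 308 = 0
Move constant: x^2 + 36x = -308
Half of 36 is 18, squared is 324
Add 324 to both sides: x^2 + 36x + 324 = 16
(x + 18)^2 = 16
x + 18 = ±4
x = -18 + 4 = -14 or x = -18 - 4 = -22

x = -22, x = -14


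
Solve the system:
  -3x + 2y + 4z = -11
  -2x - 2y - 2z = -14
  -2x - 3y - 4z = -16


Using Cramer's rule. Expand each determinant along the first row.
D  = (-3)*[(-2)*(-4) - (-2)*(-3)] - 2*[(-2)*(-4) - (-2)*(-2)] + 4*[(-2)*(-3) - (-2)*(-2)]
  = (-3)*(2) - 2*(4) + 4*(2) = -6
Dx = (-11)*[(-2)*(-4) - (-2)*(-3)] - 2*[(-14)*(-4) - (-2)*(-16)] + 4*[(-14)*(-3) - (-2)*(-16)]
  = (-11)*(2) - 2*(24) + 4*(10) = -30
Dy = (-3)*[(-14)*(-4) - (-2)*(-16)] - (-11)*[(-2)*(-4) - (-2)*(-2)] + 4*[(-2)*(-16) - (-14)*(-2)]
  = (-3)*(24) - (-11)*(4) + 4*(4) = -12
Dz = (-3)*[(-2)*(-16) - (-14)*(-3)] - 2*[(-2)*(-16) - (-14)*(-2)] + (-11)*[(-2)*(-3) - (-2)*(-2)]
  = (-3)*(-10) - 2*(4) + (-11)*(2) = 0
x = Dx/D = -30/-6 = 5, y = Dy/D = -12/-6 = 2, z = Dz/D = 0/-6 = 0
Check eq1: (-3)(5) + (2)(2) + (4)(0) = -11 = -11 ✓
Check eq2: (-2)(5) + (-2)(2) + (-2)(0) = -14 = -14 ✓
Check eq3: (-2)(5) + (-3)(2) + (-4)(0) = -16 = -16 ✓

x = 5, y = 2, z = 0


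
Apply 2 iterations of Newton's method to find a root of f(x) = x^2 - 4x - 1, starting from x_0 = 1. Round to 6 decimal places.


Newton's method: x_(n+1) = x_n - f(x_n)/f'(x_n)
f(x) = x^2 - 4x - 1
f'(x) = 2x - 4

Iteration 1:
  f(1.000000) = -4.000000
  f'(1.000000) = -2.000000
  x_1 = 1.000000 - (-4.000000)/(-2.000000) = -1.000000

Iteration 2:
  f(-1.000000) = 4.000000
  f'(-1.000000) = -6.000000
  x_2 = -1.000000 - (4.000000)/(-6.000000) = -0.333333

x_2 = -0.333333


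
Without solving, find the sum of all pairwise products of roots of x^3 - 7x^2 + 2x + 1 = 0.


By Vieta's formulas for x^3 + bx^2 + cx + d = 0:
  r1 + r2 + r3 = -b/a = 7
  r1*r2 + r1*r3 + r2*r3 = c/a = 2
  r1*r2*r3 = -d/a = -1


Sum of pairwise products = 2


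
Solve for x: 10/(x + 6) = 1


Multiply both sides by (x + 6): 10 = 1(x + 6)
Distribute: 10 = x + 6
x = 10 - 6 = 4
x = 4

x = 4


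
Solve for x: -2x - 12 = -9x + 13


Starting with: -2x - 12 = -9x + 13
Move all x terms to left: (-2 + 9)x = 13 + 12
Simplify: 7x = 25
Divide both sides by 7: x = 25/7

x = 25/7


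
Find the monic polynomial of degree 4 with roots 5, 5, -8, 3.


A monic polynomial with roots 5, 5, -8, 3 is:
p(x) = (x - 5)(x - 5)(x + 8)(x - 3)
After multiplying by (x - 5): x - 5
After multiplying by (x - 5): x^2 - 10x + 25
After multiplying by (x + 8): x^3 - 2x^2 - 55x + 200
After multiplying by (x - 3): x^4 - 5x^3 - 49x^2 + 365x - 600

x^4 - 5x^3 - 49x^2 + 365x - 600


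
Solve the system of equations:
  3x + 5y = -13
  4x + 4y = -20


Using Cramer's rule:
Determinant D = (3)(4) - (4)(5) = 12 - 20 = -8
Dx = (-13)(4) - (-20)(5) = -52 + 100 = 48
Dy = (3)(-20) - (4)(-13) = -60 + 52 = -8
x = Dx/D = 48/-8 = -6
y = Dy/D = -8/-8 = 1

x = -6, y = 1


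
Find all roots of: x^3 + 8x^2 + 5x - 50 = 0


Let p(x) = x^3 + 8x^2 + 5x - 50. By the rational root theorem (leading coefficient 1), any rational root is an integer divisor of 50: try ±1, ±2, ... in turn.
Test x = 1: value = -36 ≠ 0.
Test x = -1: value = -48 ≠ 0.
Test x = 2: value = 0 ✓, so (x - 2) is a factor.
Synthetic division by (x - 2): bring down 1; 1(2) + 8 = 10; 10(2) + 5 = 25; 25(2) - 50 = 0 → quotient x^2 + 10x + 25, remainder 0.
Solve the quadratic x^2 + 10x + 25 = 0: discriminant = 10^2 - 4(1)(25) = 100 - 100 = 0.
Discriminant = 0, so a double root: x = -10/2 = -5.
Collecting all roots found:

x = -5 (multiplicity 2), x = 2


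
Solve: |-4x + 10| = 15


An absolute value equation |expr| = 15 gives two cases:
Case 1: -4x + 10 = 15
  -4x = 5, so x = -5/4
Case 2: -4x + 10 = -15
  -4x = -25, so x = 25/4

x = -5/4, x = 25/4


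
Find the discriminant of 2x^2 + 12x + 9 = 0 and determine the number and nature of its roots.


For ax^2 + bx + c = 0, discriminant D = b^2 - 4ac
Here a = 2, b = 12, c = 9
D = (12)^2 - 4(2)(9) = 144 - 72 = 72

D = 72 > 0 but not a perfect square
The equation has 2 distinct real irrational roots.

Discriminant = 72, 2 distinct real irrational roots


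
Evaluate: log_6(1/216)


We need the exponent such that 6^? = 1/216
6^(-3) = 1/6^3 = 1/216
Therefore log_6(1/216) = -3

-3


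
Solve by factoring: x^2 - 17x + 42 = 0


We need two numbers that multiply to 42 and add to -17.
Those numbers are -3 and -14 (since (-3) * (-14) = 42 and (-3) + (-14) = -17).
So x^2 - 17x + 42 = (x - 3)(x - 14) = 0
Setting each factor to zero: x = 3 or x = 14

x = 3, x = 14


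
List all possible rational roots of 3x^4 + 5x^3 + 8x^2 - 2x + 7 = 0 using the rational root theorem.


Rational root theorem: possible roots are ±p/q where:
  p divides the constant term (7): p ∈ {1, 7}
  q divides the leading coefficient (3): q ∈ {1, 3}

All possible rational roots: -7, -7/3, -1, -1/3, 1/3, 1, 7/3, 7

-7, -7/3, -1, -1/3, 1/3, 1, 7/3, 7


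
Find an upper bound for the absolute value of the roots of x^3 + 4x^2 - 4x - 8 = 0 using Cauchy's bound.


Cauchy's bound: all roots r satisfy |r| <= 1 + max(|a_i/a_n|) for i = 0,...,n-1
where a_n is the leading coefficient.

Coefficients: [1, 4, -4, -8]
Leading coefficient a_n = 1
Ratios |a_i/a_n|: 4, 4, 8
Maximum ratio: 8
Cauchy's bound: |r| <= 1 + 8 = 9

Upper bound = 9


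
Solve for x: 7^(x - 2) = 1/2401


Express both sides with the same base.
1/2401 = 7^(-4)
Since the bases match, equate exponents: x - 2 = -4
So x = -4 - (-2) = -2

x = -2


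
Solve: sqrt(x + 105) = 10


Square both sides: x + 105 = 10^2 = 100
x = 100 - 105 = -5
x = -5
Check: sqrt(1*(-5) + 105) = sqrt(100) = 10 ✓

x = -5


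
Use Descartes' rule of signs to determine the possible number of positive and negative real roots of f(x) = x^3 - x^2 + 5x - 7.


Descartes' rule of signs:

For positive roots, count sign changes in f(x) = x^3 - x^2 + 5x - 7:
Signs of coefficients: +, -, +, -
Number of sign changes: 3
Possible positive real roots: 3, 1

For negative roots, examine f(-x) = -x^3 - x^2 - 5x - 7:
Signs of coefficients: -, -, -, -
Number of sign changes: 0
Possible negative real roots: 0

Positive roots: 3 or 1; Negative roots: 0


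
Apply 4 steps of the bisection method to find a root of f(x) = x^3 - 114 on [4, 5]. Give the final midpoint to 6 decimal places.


f(x) = x^3 - 114
f(4) = -50 < 0
f(5) = 11 > 0

Step 1: midpoint = (4.000000 + 5.000000)/2 = 4.500000
  f(4.500000) = -22.875000
  f(mid) < 0, so root is in [4.500000, 5.000000]

Step 2: midpoint = (4.500000 + 5.000000)/2 = 4.750000
  f(4.750000) = -6.828125
  f(mid) < 0, so root is in [4.750000, 5.000000]

Step 3: midpoint = (4.750000 + 5.000000)/2 = 4.875000
  f(4.875000) = 1.857422
  f(mid) > 0, so root is in [4.750000, 4.875000]

Step 4: midpoint = (4.750000 + 4.875000)/2 = 4.812500
  f(4.812500) = -2.541748
  f(mid) < 0, so root is in [4.812500, 4.875000]

midpoint = 4.812500


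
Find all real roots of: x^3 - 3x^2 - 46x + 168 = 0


Let p(x) = x^3 - 3x^2 - 46x + 168. By the rational root theorem (leading coefficient 1), any rational root is an integer divisor of 168: try ±1, ±2, ... in turn.
Test x = 1: value = 120 ≠ 0.
Test x = -1: value = 210 ≠ 0.
Test x = 2: value = 72 ≠ 0.
Test x = -2: value = 240 ≠ 0.
Test x = 3: value = 30 ≠ 0.
Test x = -3: value = 252 ≠ 0.
Test x = 4: value = 0 ✓, so (x - 4) is a factor.
Synthetic division by (x - 4): bring down 1; 1(4) - 3 = 1; 1(4) - 46 = -42; (-42)(4) + 168 = 0 → quotient x^2 + x - 42, remainder 0.
Solve the quadratic x^2 + x - 42 = 0: discriminant = 1^2 - 4(1)(-42) = 1 + 168 = 169.
sqrt(169) = 13, so x = (-1 ± 13)/2: x = 6 or x = -7.

x = -7, x = 4, x = 6


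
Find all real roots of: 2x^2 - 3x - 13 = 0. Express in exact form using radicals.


Using the quadratic formula: x = (-b ± sqrt(b^2 - 4ac)) / (2a)
Here a = 2, b = -3, c = -13
Discriminant = b^2 - 4ac = (-3)^2 - 4(2)(-13) = 9 + 104 = 113
Since discriminant = 113 > 0, there are two real roots.
x = (3 ± sqrt(113)) / 4
Numerically: x ≈ 3.4075 or x ≈ -1.9075

x = (3 + sqrt(113)) / 4 or x = (3 - sqrt(113)) / 4


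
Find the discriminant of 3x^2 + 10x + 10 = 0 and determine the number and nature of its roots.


For ax^2 + bx + c = 0, discriminant D = b^2 - 4ac
Here a = 3, b = 10, c = 10
D = (10)^2 - 4(3)(10) = 100 - 120 = -20

D = -20 < 0
The equation has no real roots (2 complex conjugate roots).

Discriminant = -20, no real roots (2 complex conjugate roots)


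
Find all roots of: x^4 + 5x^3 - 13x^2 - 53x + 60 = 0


Let p(x) = x^4 + 5x^3 - 13x^2 - 53x + 60. By the rational root theorem (leading coefficient 1), any rational root is an integer divisor of 60: try ±1, ±2, ... in turn.
Test x = 1: value = 0 ✓, so (x - 1) is a factor.
Synthetic division by (x - 1): bring down 1; 1(1) + 5 = 6; 6(1) - 13 = -7; (-7)(1) - 53 = -60; (-60)(1) + 60 = 0 → quotient x^3 + 6x^2 - 7x - 60, remainder 0.
Continue with the quotient x^3 + 6x^2 - 7x - 60 (candidates must divide 60; re-test x = 1 first in case it repeats).
Test x = 1: value = -60 ≠ 0.
Test x = -1: value = -48 ≠ 0.
Test x = 2: value = -42 ≠ 0.
Test x = -2: value = -30 ≠ 0.
Test x = 3: value = 0 ✓, so (x - 3) is a factor.
Synthetic division by (x - 3): bring down 1; 1(3) + 6 = 9; 9(3) - 7 = 20; 20(3) - 60 = 0 → quotient x^2 + 9x + 20, remainder 0.
Solve the quadratic x^2 + 9x + 20 = 0: discriminant = 9^2 - 4(1)(20) = 81 - 80 = 1.
sqrt(1) = 1, so x = (-9 ± 1)/2: x = -4 or x = -5.
Collecting all roots found:

x = -5, x = -4, x = 1, x = 3


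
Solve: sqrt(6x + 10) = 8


Square both sides: 6x + 10 = 8^2 = 64
6x = 64 - 10 = 54
x = 9
Check: sqrt(6*9 + 10) = sqrt(64) = 8 ✓

x = 9


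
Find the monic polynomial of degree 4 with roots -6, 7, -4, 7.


A monic polynomial with roots -6, 7, -4, 7 is:
p(x) = (x + 6)(x - 7)(x + 4)(x - 7)
After multiplying by (x + 6): x + 6
After multiplying by (x - 7): x^2 - x - 42
After multiplying by (x + 4): x^3 + 3x^2 - 46x - 168
After multiplying by (x - 7): x^4 - 4x^3 - 67x^2 + 154x + 1176

x^4 - 4x^3 - 67x^2 + 154x + 1176


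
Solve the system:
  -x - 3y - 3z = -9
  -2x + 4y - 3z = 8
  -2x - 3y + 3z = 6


Using Cramer's rule. Expand each determinant along the first row.
D  = (-1)*[4*3 - (-3)*(-3)] - (-3)*[(-2)*3 - (-3)*(-2)] + (-3)*[(-2)*(-3) - 4*(-2)]
  = (-1)*(3) - (-3)*(-12) + (-3)*(14) = -81
Dx = (-9)*[4*3 - (-3)*(-3)] - (-3)*[8*3 - (-3)*6] + (-3)*[8*(-3) - 4*6]
  = (-9)*(3) - (-3)*(42) + (-3)*(-48) = 243
Dy = (-1)*[8*3 - (-3)*6] - (-9)*[(-2)*3 - (-3)*(-2)] + (-3)*[(-2)*6 - 8*(-2)]
  = (-1)*(42) - (-9)*(-12) + (-3)*(4) = -162
Dz = (-1)*[4*6 - 8*(-3)] - (-3)*[(-2)*6 - 8*(-2)] + (-9)*[(-2)*(-3) - 4*(-2)]
  = (-1)*(48) - (-3)*(4) + (-9)*(14) = -162
x = Dx/D = 243/-81 = -3, y = Dy/D = -162/-81 = 2, z = Dz/D = -162/-81 = 2
Check eq1: (-1)(-3) + (-3)(2) + (-3)(2) = -9 = -9 ✓
Check eq2: (-2)(-3) + (4)(2) + (-3)(2) = 8 = 8 ✓
Check eq3: (-2)(-3) + (-3)(2) + (3)(2) = 6 = 6 ✓

x = -3, y = 2, z = 2


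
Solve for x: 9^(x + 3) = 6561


Express both sides with the same base.
6561 = 9^4
Since the bases match, equate exponents: x + 3 = 4
So x = 4 - (3) = 1

x = 1


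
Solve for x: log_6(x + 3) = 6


Convert to exponential form: x + 3 = 6^6 = 46656
x = 46656 - 3 = 46653
Check: log_6(46653 + 3) = log_6(46656) = log_6(46656) = 6 ✓

x = 46653


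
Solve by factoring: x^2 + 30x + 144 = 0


We need two numbers that multiply to 144 and add to 30.
Those numbers are 24 and 6 (since 24 * 6 = 144 and 24 + 6 = 30).
So x^2 + 30x + 144 = (x + 24)(x + 6) = 0
Setting each factor to zero: x = -24 or x = -6

x = -24, x = -6


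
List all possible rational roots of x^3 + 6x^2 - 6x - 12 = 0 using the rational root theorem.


Rational root theorem: possible roots are ±p/q where:
  p divides the constant term (-12): p ∈ {1, 2, 3, 4, 6, 12}
  q divides the leading coefficient (1): q ∈ {1}

All possible rational roots: -12, -6, -4, -3, -2, -1, 1, 2, 3, 4, 6, 12

-12, -6, -4, -3, -2, -1, 1, 2, 3, 4, 6, 12


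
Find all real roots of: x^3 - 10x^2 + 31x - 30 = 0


Let p(x) = x^3 - 10x^2 + 31x - 30. By the rational root theorem (leading coefficient 1), any rational root is an integer divisor of 30: try ±1, ±2, ... in turn.
Test x = 1: value = -8 ≠ 0.
Test x = -1: value = -72 ≠ 0.
Test x = 2: value = 0 ✓, so (x - 2) is a factor.
Synthetic division by (x - 2): bring down 1; 1(2) - 10 = -8; (-8)(2) + 31 = 15; 15(2) - 30 = 0 → quotient x^2 - 8x + 15, remainder 0.
Solve the quadratic x^2 - 8x + 15 = 0: discriminant = (-8)^2 - 4(1)(15) = 64 - 60 = 4.
sqrt(4) = 2, so x = (8 ± 2)/2: x = 5 or x = 3.

x = 2, x = 3, x = 5


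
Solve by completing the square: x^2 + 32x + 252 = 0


Start: x^2 + 32x + 252 = 0
Move constant: x^2 + 32x = -252
Half of 32 is 16, squared is 256
Add 256 to both sides: x^2 + 32x + 256 = 4
(x + 16)^2 = 4
x + 16 = ±2
x = -16 + 2 = -14 or x = -16 - 2 = -18

x = -18, x = -14


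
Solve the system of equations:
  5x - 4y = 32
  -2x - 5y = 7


Using Cramer's rule:
Determinant D = (5)(-5) - (-2)(-4) = -25 - 8 = -33
Dx = (32)(-5) - (7)(-4) = -160 + 28 = -132
Dy = (5)(7) - (-2)(32) = 35 + 64 = 99
x = Dx/D = -132/-33 = 4
y = Dy/D = 99/-33 = -3

x = 4, y = -3


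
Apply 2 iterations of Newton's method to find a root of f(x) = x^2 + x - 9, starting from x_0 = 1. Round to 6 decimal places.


Newton's method: x_(n+1) = x_n - f(x_n)/f'(x_n)
f(x) = x^2 + x - 9
f'(x) = 2x + 1

Iteration 1:
  f(1.000000) = -7.000000
  f'(1.000000) = 3.000000
  x_1 = 1.000000 - (-7.000000)/(3.000000) = 3.333333

Iteration 2:
  f(3.333333) = 5.444444
  f'(3.333333) = 7.666667
  x_2 = 3.333333 - (5.444444)/(7.666667) = 2.623188

x_2 = 2.623188


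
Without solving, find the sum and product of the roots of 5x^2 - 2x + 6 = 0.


By Vieta's formulas for ax^2 + bx + c = 0:
  Sum of roots = -b/a
  Product of roots = c/a

Here a = 5, b = -2, c = 6
Sum = -(-2)/5 = 2/5
Product = 6/5 = 6/5

Sum = 2/5, Product = 6/5


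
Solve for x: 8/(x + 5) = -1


Multiply both sides by (x + 5): 8 = -1(x + 5)
Distribute: 8 = -x - 5
-x = 8 + 5 = 13
x = -13

x = -13


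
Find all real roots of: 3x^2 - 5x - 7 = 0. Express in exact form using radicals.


Using the quadratic formula: x = (-b ± sqrt(b^2 - 4ac)) / (2a)
Here a = 3, b = -5, c = -7
Discriminant = b^2 - 4ac = (-5)^2 - 4(3)(-7) = 25 + 84 = 109
Since discriminant = 109 > 0, there are two real roots.
x = (5 ± sqrt(109)) / 6
Numerically: x ≈ 2.5734 or x ≈ -0.9067

x = (5 + sqrt(109)) / 6 or x = (5 - sqrt(109)) / 6


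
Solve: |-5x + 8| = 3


An absolute value equation |expr| = 3 gives two cases:
Case 1: -5x + 8 = 3
  -5x = -5, so x = 1
Case 2: -5x + 8 = -3
  -5x = -11, so x = 11/5

x = 1, x = 11/5


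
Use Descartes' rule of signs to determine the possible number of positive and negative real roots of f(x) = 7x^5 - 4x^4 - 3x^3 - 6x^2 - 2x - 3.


Descartes' rule of signs:

For positive roots, count sign changes in f(x) = 7x^5 - 4x^4 - 3x^3 - 6x^2 - 2x - 3:
Signs of coefficients: +, -, -, -, -, -
Number of sign changes: 1
Possible positive real roots: 1

For negative roots, examine f(-x) = -7x^5 - 4x^4 + 3x^3 - 6x^2 + 2x - 3:
Signs of coefficients: -, -, +, -, +, -
Number of sign changes: 4
Possible negative real roots: 4, 2, 0

Positive roots: 1; Negative roots: 4 or 2 or 0


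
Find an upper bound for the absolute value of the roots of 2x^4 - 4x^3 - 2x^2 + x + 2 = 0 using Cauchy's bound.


Cauchy's bound: all roots r satisfy |r| <= 1 + max(|a_i/a_n|) for i = 0,...,n-1
where a_n is the leading coefficient.

Coefficients: [2, -4, -2, 1, 2]
Leading coefficient a_n = 2
Ratios |a_i/a_n|: 2, 1, 1/2, 1
Maximum ratio: 2
Cauchy's bound: |r| <= 1 + 2 = 3

Upper bound = 3


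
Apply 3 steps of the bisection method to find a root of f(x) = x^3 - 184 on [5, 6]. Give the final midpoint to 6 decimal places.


f(x) = x^3 - 184
f(5) = -59 < 0
f(6) = 32 > 0

Step 1: midpoint = (5.000000 + 6.000000)/2 = 5.500000
  f(5.500000) = -17.625000
  f(mid) < 0, so root is in [5.500000, 6.000000]

Step 2: midpoint = (5.500000 + 6.000000)/2 = 5.750000
  f(5.750000) = 6.109375
  f(mid) > 0, so root is in [5.500000, 5.750000]

Step 3: midpoint = (5.500000 + 5.750000)/2 = 5.625000
  f(5.625000) = -6.021484
  f(mid) < 0, so root is in [5.625000, 5.750000]

midpoint = 5.625000


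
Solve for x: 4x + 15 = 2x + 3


Starting with: 4x + 15 = 2x + 3
Move all x terms to left: (4 - 2)x = 3 - 15
Simplify: 2x = -12
Divide both sides by 2: x = -6

x = -6


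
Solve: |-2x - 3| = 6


An absolute value equation |expr| = 6 gives two cases:
Case 1: -2x - 3 = 6
  -2x = 9, so x = -9/2
Case 2: -2x - 3 = -6
  -2x = -3, so x = 3/2

x = -9/2, x = 3/2


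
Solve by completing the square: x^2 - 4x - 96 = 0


Start: x^2 - 4x - 96 = 0
Move constant: x^2 - 4x = 96
Half of -4 is -2, squared is 4
Add 4 to both sides: x^2 - 4x + 4 = 100
(x - 2)^2 = 100
x - 2 = ±10
x = 2 + 10 = 12 or x = 2 - 10 = -8

x = -8, x = 12


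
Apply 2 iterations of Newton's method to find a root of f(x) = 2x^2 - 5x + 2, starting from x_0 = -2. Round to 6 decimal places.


Newton's method: x_(n+1) = x_n - f(x_n)/f'(x_n)
f(x) = 2x^2 - 5x + 2
f'(x) = 4x - 5

Iteration 1:
  f(-2.000000) = 20.000000
  f'(-2.000000) = -13.000000
  x_1 = -2.000000 - (20.000000)/(-13.000000) = -0.461538

Iteration 2:
  f(-0.461538) = 4.733728
  f'(-0.461538) = -6.846154
  x_2 = -0.461538 - (4.733728)/(-6.846154) = 0.229905

x_2 = 0.229905


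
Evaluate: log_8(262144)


We need the exponent such that 8^? = 262144
8^6 = 262144
Therefore log_8(262144) = 6

6


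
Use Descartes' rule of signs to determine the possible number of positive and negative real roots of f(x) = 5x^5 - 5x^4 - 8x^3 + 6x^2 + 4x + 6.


Descartes' rule of signs:

For positive roots, count sign changes in f(x) = 5x^5 - 5x^4 - 8x^3 + 6x^2 + 4x + 6:
Signs of coefficients: +, -, -, +, +, +
Number of sign changes: 2
Possible positive real roots: 2, 0

For negative roots, examine f(-x) = -5x^5 - 5x^4 + 8x^3 + 6x^2 - 4x + 6:
Signs of coefficients: -, -, +, +, -, +
Number of sign changes: 3
Possible negative real roots: 3, 1

Positive roots: 2 or 0; Negative roots: 3 or 1


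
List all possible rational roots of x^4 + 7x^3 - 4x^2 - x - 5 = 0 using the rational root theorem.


Rational root theorem: possible roots are ±p/q where:
  p divides the constant term (-5): p ∈ {1, 5}
  q divides the leading coefficient (1): q ∈ {1}

All possible rational roots: -5, -1, 1, 5

-5, -1, 1, 5


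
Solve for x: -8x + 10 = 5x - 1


Starting with: -8x + 10 = 5x - 1
Move all x terms to left: (-8 - 5)x = -1 - 10
Simplify: -13x = -11
Divide both sides by -13: x = 11/13

x = 11/13


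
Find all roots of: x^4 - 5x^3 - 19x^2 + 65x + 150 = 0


Let p(x) = x^4 - 5x^3 - 19x^2 + 65x + 150. By the rational root theorem (leading coefficient 1), any rational root is an integer divisor of 150: try ±1, ±2, ... in turn.
Test x = 1: value = 192 ≠ 0.
Test x = -1: value = 72 ≠ 0.
Test x = 2: value = 180 ≠ 0.
Test x = -2: value = 0 ✓, so (x + 2) is a factor.
Synthetic division by (x + 2): bring down 1; 1(-2) - 5 = -7; (-7)(-2) - 19 = -5; (-5)(-2) + 65 = 75; 75(-2) + 150 = 0 → quotient x^3 - 7x^2 - 5x + 75, remainder 0.
Continue with the quotient x^3 - 7x^2 - 5x + 75 (candidates must divide 75).
Test x = 3: value = 24 ≠ 0.
Test x = -3: value = 0 ✓, so (x + 3) is a factor.
Synthetic division by (x + 3): bring down 1; 1(-3) - 7 = -10; (-10)(-3) - 5 = 25; 25(-3) + 75 = 0 → quotient x^2 - 10x + 25, remainder 0.
Solve the quadratic x^2 - 10x + 25 = 0: discriminant = (-10)^2 - 4(1)(25) = 100 - 100 = 0.
Discriminant = 0, so a double root: x = 10/2 = 5.
Collecting all roots found:

x = -3, x = -2, x = 5 (multiplicity 2)


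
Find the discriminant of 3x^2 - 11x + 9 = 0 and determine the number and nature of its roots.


For ax^2 + bx + c = 0, discriminant D = b^2 - 4ac
Here a = 3, b = -11, c = 9
D = (-11)^2 - 4(3)(9) = 121 - 108 = 13

D = 13 > 0 but not a perfect square
The equation has 2 distinct real irrational roots.

Discriminant = 13, 2 distinct real irrational roots


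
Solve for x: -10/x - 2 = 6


Subtract -2 from both sides: -10/x = 8
Multiply both sides by x: -10 = 8 * x
Divide by 8: x = -5/4

x = -5/4


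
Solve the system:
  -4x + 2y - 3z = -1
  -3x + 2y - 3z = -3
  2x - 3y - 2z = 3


Using Cramer's rule. Expand each determinant along the first row.
D  = (-4)*[2*(-2) - (-3)*(-3)] - 2*[(-3)*(-2) - (-3)*2] + (-3)*[(-3)*(-3) - 2*2]
  = (-4)*(-13) - 2*(12) + (-3)*(5) = 13
Dx = (-1)*[2*(-2) - (-3)*(-3)] - 2*[(-3)*(-2) - (-3)*3] + (-3)*[(-3)*(-3) - 2*3]
  = (-1)*(-13) - 2*(15) + (-3)*(3) = -26
Dy = (-4)*[(-3)*(-2) - (-3)*3] - (-1)*[(-3)*(-2) - (-3)*2] + (-3)*[(-3)*3 - (-3)*2]
  = (-4)*(15) - (-1)*(12) + (-3)*(-3) = -39
Dz = (-4)*[2*3 - (-3)*(-3)] - 2*[(-3)*3 - (-3)*2] + (-1)*[(-3)*(-3) - 2*2]
  = (-4)*(-3) - 2*(-3) + (-1)*(5) = 13
x = Dx/D = -26/13 = -2, y = Dy/D = -39/13 = -3, z = Dz/D = 13/13 = 1
Check eq1: (-4)(-2) + (2)(-3) + (-3)(1) = -1 = -1 ✓
Check eq2: (-3)(-2) + (2)(-3) + (-3)(1) = -3 = -3 ✓
Check eq3: (2)(-2) + (-3)(-3) + (-2)(1) = 3 = 3 ✓

x = -2, y = -3, z = 1


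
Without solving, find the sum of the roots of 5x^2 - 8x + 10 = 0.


By Vieta's formulas for ax^2 + bx + c = 0:
  Sum of roots = -b/a
  Product of roots = c/a

Here a = 5, b = -8, c = 10
Sum = -(-8)/5 = 8/5
Product = 10/5 = 2

Sum = 8/5


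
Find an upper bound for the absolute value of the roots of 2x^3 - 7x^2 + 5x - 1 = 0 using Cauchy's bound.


Cauchy's bound: all roots r satisfy |r| <= 1 + max(|a_i/a_n|) for i = 0,...,n-1
where a_n is the leading coefficient.

Coefficients: [2, -7, 5, -1]
Leading coefficient a_n = 2
Ratios |a_i/a_n|: 7/2, 5/2, 1/2
Maximum ratio: 7/2
Cauchy's bound: |r| <= 1 + 7/2 = 9/2

Upper bound = 9/2


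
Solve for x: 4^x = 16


Express both sides with the same base.
16 = 4^2
Since the bases match: x = 2

x = 2


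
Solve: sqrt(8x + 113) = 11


Square both sides: 8x + 113 = 11^2 = 121
8x = 121 - 113 = 8
x = 1
Check: sqrt(8*1 + 113) = sqrt(121) = 11 ✓

x = 1


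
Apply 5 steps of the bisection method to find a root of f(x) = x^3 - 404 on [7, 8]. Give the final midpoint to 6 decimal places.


f(x) = x^3 - 404
f(7) = -61 < 0
f(8) = 108 > 0

Step 1: midpoint = (7.000000 + 8.000000)/2 = 7.500000
  f(7.500000) = 17.875000
  f(mid) > 0, so root is in [7.000000, 7.500000]

Step 2: midpoint = (7.000000 + 7.500000)/2 = 7.250000
  f(7.250000) = -22.921875
  f(mid) < 0, so root is in [7.250000, 7.500000]

Step 3: midpoint = (7.250000 + 7.500000)/2 = 7.375000
  f(7.375000) = -2.869141
  f(mid) < 0, so root is in [7.375000, 7.500000]

Step 4: midpoint = (7.375000 + 7.500000)/2 = 7.437500
  f(7.437500) = 7.415771
  f(mid) > 0, so root is in [7.375000, 7.437500]

Step 5: midpoint = (7.375000 + 7.437500)/2 = 7.406250
  f(7.406250) = 2.251617
  f(mid) > 0, so root is in [7.375000, 7.406250]

midpoint = 7.406250


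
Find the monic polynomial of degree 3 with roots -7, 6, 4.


A monic polynomial with roots -7, 6, 4 is:
p(x) = (x + 7)(x - 6)(x - 4)
After multiplying by (x + 7): x + 7
After multiplying by (x - 6): x^2 + x - 42
After multiplying by (x - 4): x^3 - 3x^2 - 46x + 168

x^3 - 3x^2 - 46x + 168


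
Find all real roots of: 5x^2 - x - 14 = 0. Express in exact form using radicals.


Using the quadratic formula: x = (-b ± sqrt(b^2 - 4ac)) / (2a)
Here a = 5, b = -1, c = -14
Discriminant = b^2 - 4ac = (-1)^2 - 4(5)(-14) = 1 + 280 = 281
Since discriminant = 281 > 0, there are two real roots.
x = (1 ± sqrt(281)) / 10
Numerically: x ≈ 1.7763 or x ≈ -1.5763

x = (1 + sqrt(281)) / 10 or x = (1 - sqrt(281)) / 10


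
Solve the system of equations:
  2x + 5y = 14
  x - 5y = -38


Using Cramer's rule:
Determinant D = (2)(-5) - (1)(5) = -10 - 5 = -15
Dx = (14)(-5) - (-38)(5) = -70 + 190 = 120
Dy = (2)(-38) - (1)(14) = -76 - 14 = -90
x = Dx/D = 120/-15 = -8
y = Dy/D = -90/-15 = 6

x = -8, y = 6


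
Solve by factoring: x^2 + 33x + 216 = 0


We need two numbers that multiply to 216 and add to 33.
Those numbers are 24 and 9 (since 24 * 9 = 216 and 24 + 9 = 33).
So x^2 + 33x + 216 = (x + 24)(x + 9) = 0
Setting each factor to zero: x = -24 or x = -9

x = -24, x = -9


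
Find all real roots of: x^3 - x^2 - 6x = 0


The constant term is 0, so x = 0 is a root. Factor out x:
  x(x^2 - x - 6) = 0
Solve the quadratic x^2 - x - 6 = 0: discriminant = (-1)^2 - 4(1)(-6) = 1 + 24 = 25.
sqrt(25) = 5, so x = (1 ± 5)/2: x = 3 or x = -2.

x = -2, x = 0, x = 3


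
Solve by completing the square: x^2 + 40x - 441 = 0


Start: x^2 + 40x - 441 = 0
Move constant: x^2 + 40x = 441
Half of 40 is 20, squared is 400
Add 400 to both sides: x^2 + 40x + 400 = 841
(x + 20)^2 = 841
x + 20 = ±29
x = -20 + 29 = 9 or x = -20 - 29 = -49

x = -49, x = 9


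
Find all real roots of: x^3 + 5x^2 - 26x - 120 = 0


Let p(x) = x^3 + 5x^2 - 26x - 120. By the rational root theorem (leading coefficient 1), any rational root is an integer divisor of 120: try ±1, ±2, ... in turn.
Test x = 1: value = -140 ≠ 0.
Test x = -1: value = -90 ≠ 0.
Test x = 2: value = -144 ≠ 0.
Test x = -2: value = -56 ≠ 0.
Test x = 3: value = -126 ≠ 0.
Test x = -3: value = -24 ≠ 0.
Test x = 4: value = -80 ≠ 0.
Test x = -4: value = 0 ✓, so (x + 4) is a factor.
Synthetic division by (x + 4): bring down 1; 1(-4) + 5 = 1; 1(-4) - 26 = -30; (-30)(-4) - 120 = 0 → quotient x^2 + x - 30, remainder 0.
Solve the quadratic x^2 + x - 30 = 0: discriminant = 1^2 - 4(1)(-30) = 1 + 120 = 121.
sqrt(121) = 11, so x = (-1 ± 11)/2: x = 5 or x = -6.

x = -6, x = -4, x = 5


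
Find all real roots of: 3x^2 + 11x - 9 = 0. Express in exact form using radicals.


Using the quadratic formula: x = (-b ± sqrt(b^2 - 4ac)) / (2a)
Here a = 3, b = 11, c = -9
Discriminant = b^2 - 4ac = 11^2 - 4(3)(-9) = 121 + 108 = 229
Since discriminant = 229 > 0, there are two real roots.
x = (-11 ± sqrt(229)) / 6
Numerically: x ≈ 0.6888 or x ≈ -4.3555

x = (-11 + sqrt(229)) / 6 or x = (-11 - sqrt(229)) / 6


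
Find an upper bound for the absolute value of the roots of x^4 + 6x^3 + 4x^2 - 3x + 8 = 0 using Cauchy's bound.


Cauchy's bound: all roots r satisfy |r| <= 1 + max(|a_i/a_n|) for i = 0,...,n-1
where a_n is the leading coefficient.

Coefficients: [1, 6, 4, -3, 8]
Leading coefficient a_n = 1
Ratios |a_i/a_n|: 6, 4, 3, 8
Maximum ratio: 8
Cauchy's bound: |r| <= 1 + 8 = 9

Upper bound = 9


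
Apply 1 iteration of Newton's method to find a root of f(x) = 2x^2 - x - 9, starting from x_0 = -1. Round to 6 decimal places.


Newton's method: x_(n+1) = x_n - f(x_n)/f'(x_n)
f(x) = 2x^2 - x - 9
f'(x) = 4x - 1

Iteration 1:
  f(-1.000000) = -6.000000
  f'(-1.000000) = -5.000000
  x_1 = -1.000000 - (-6.000000)/(-5.000000) = -2.200000

x_1 = -2.200000


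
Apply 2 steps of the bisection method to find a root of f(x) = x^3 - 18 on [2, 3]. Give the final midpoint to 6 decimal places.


f(x) = x^3 - 18
f(2) = -10 < 0
f(3) = 9 > 0

Step 1: midpoint = (2.000000 + 3.000000)/2 = 2.500000
  f(2.500000) = -2.375000
  f(mid) < 0, so root is in [2.500000, 3.000000]

Step 2: midpoint = (2.500000 + 3.000000)/2 = 2.750000
  f(2.750000) = 2.796875
  f(mid) > 0, so root is in [2.500000, 2.750000]

midpoint = 2.750000


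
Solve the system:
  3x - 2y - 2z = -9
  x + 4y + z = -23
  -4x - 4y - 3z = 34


Using Cramer's rule. Expand each determinant along the first row.
D  = 3*[4*(-3) - 1*(-4)] - (-2)*[1*(-3) - 1*(-4)] + (-2)*[1*(-4) - 4*(-4)]
  = 3*(-8) - (-2)*(1) + (-2)*(12) = -46
Dx = (-9)*[4*(-3) - 1*(-4)] - (-2)*[(-23)*(-3) - 1*34] + (-2)*[(-23)*(-4) - 4*34]
  = (-9)*(-8) - (-2)*(35) + (-2)*(-44) = 230
Dy = 3*[(-23)*(-3) - 1*34] - (-9)*[1*(-3) - 1*(-4)] + (-2)*[1*34 - (-23)*(-4)]
  = 3*(35) - (-9)*(1) + (-2)*(-58) = 230
Dz = 3*[4*34 - (-23)*(-4)] - (-2)*[1*34 - (-23)*(-4)] + (-9)*[1*(-4) - 4*(-4)]
  = 3*(44) - (-2)*(-58) + (-9)*(12) = -92
x = Dx/D = 230/-46 = -5, y = Dy/D = 230/-46 = -5, z = Dz/D = -92/-46 = 2
Check eq1: (3)(-5) + (-2)(-5) + (-2)(2) = -9 = -9 ✓
Check eq2: (1)(-5) + (4)(-5) + (1)(2) = -23 = -23 ✓
Check eq3: (-4)(-5) + (-4)(-5) + (-3)(2) = 34 = 34 ✓

x = -5, y = -5, z = 2


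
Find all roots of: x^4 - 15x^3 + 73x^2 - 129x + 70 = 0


Let p(x) = x^4 - 15x^3 + 73x^2 - 129x + 70. By the rational root theorem (leading coefficient 1), any rational root is an integer divisor of 70: try ±1, ±2, ... in turn.
Test x = 1: value = 0 ✓, so (x - 1) is a factor.
Synthetic division by (x - 1): bring down 1; 1(1) - 15 = -14; (-14)(1) + 73 = 59; 59(1) - 129 = -70; (-70)(1) + 70 = 0 → quotient x^3 - 14x^2 + 59x - 70, remainder 0.
Continue with the quotient x^3 - 14x^2 + 59x - 70 (candidates must divide 70; re-test x = 1 first in case it repeats).
Test x = 1: value = -24 ≠ 0.
Test x = -1: value = -144 ≠ 0.
Test x = 2: value = 0 ✓, so (x - 2) is a factor.
Synthetic division by (x - 2): bring down 1; 1(2) - 14 = -12; (-12)(2) + 59 = 35; 35(2) - 70 = 0 → quotient x^2 - 12x + 35, remainder 0.
Solve the quadratic x^2 - 12x + 35 = 0: discriminant = (-12)^2 - 4(1)(35) = 144 - 140 = 4.
sqrt(4) = 2, so x = (12 ± 2)/2: x = 7 or x = 5.
Collecting all roots found:

x = 1, x = 2, x = 5, x = 7


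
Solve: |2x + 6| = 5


An absolute value equation |expr| = 5 gives two cases:
Case 1: 2x + 6 = 5
  2x = -1, so x = -1/2
Case 2: 2x + 6 = -5
  2x = -11, so x = -11/2

x = -11/2, x = -1/2


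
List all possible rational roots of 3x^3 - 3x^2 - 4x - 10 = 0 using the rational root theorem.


Rational root theorem: possible roots are ±p/q where:
  p divides the constant term (-10): p ∈ {1, 2, 5, 10}
  q divides the leading coefficient (3): q ∈ {1, 3}

All possible rational roots: -10, -5, -10/3, -2, -5/3, -1, -2/3, -1/3, 1/3, 2/3, 1, 5/3, 2, 10/3, 5, 10

-10, -5, -10/3, -2, -5/3, -1, -2/3, -1/3, 1/3, 2/3, 1, 5/3, 2, 10/3, 5, 10


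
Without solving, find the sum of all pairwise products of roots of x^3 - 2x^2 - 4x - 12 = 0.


By Vieta's formulas for x^3 + bx^2 + cx + d = 0:
  r1 + r2 + r3 = -b/a = 2
  r1*r2 + r1*r3 + r2*r3 = c/a = -4
  r1*r2*r3 = -d/a = 12


Sum of pairwise products = -4


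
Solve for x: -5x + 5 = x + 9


Starting with: -5x + 5 = x + 9
Move all x terms to left: (-5 - 1)x = 9 - 5
Simplify: -6x = 4
Divide both sides by -6: x = -2/3

x = -2/3


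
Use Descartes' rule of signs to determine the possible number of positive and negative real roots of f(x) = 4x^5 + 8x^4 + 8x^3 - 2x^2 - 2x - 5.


Descartes' rule of signs:

For positive roots, count sign changes in f(x) = 4x^5 + 8x^4 + 8x^3 - 2x^2 - 2x - 5:
Signs of coefficients: +, +, +, -, -, -
Number of sign changes: 1
Possible positive real roots: 1

For negative roots, examine f(-x) = -4x^5 + 8x^4 - 8x^3 - 2x^2 + 2x - 5:
Signs of coefficients: -, +, -, -, +, -
Number of sign changes: 4
Possible negative real roots: 4, 2, 0

Positive roots: 1; Negative roots: 4 or 2 or 0


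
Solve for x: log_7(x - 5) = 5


Convert to exponential form: x - 5 = 7^5 = 16807
x = 16807 + 5 = 16812
Check: log_7(16812 - 5) = log_7(16807) = log_7(16807) = 5 ✓

x = 16812


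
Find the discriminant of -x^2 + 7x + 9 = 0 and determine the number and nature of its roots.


For ax^2 + bx + c = 0, discriminant D = b^2 - 4ac
Here a = -1, b = 7, c = 9
D = (7)^2 - 4(-1)(9) = 49 + 36 = 85

D = 85 > 0 but not a perfect square
The equation has 2 distinct real irrational roots.

Discriminant = 85, 2 distinct real irrational roots


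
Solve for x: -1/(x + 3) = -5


Multiply both sides by (x + 3): -1 = -5(x + 3)
Distribute: -1 = -5x - 15
-5x = -1 + 15 = 14
x = -14/5

x = -14/5


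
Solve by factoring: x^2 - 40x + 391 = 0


We need two numbers that multiply to 391 and add to -40.
Those numbers are -23 and -17 (since (-23) * (-17) = 391 and (-23) + (-17) = -40).
So x^2 - 40x + 391 = (x - 23)(x - 17) = 0
Setting each factor to zero: x = 23 or x = 17

x = 17, x = 23


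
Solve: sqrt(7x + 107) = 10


Square both sides: 7x + 107 = 10^2 = 100
7x = 100 - 107 = -7
x = -1
Check: sqrt(7*(-1) + 107) = sqrt(100) = 10 ✓

x = -1


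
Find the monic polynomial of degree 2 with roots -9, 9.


A monic polynomial with roots -9, 9 is:
p(x) = (x + 9)(x - 9)
After multiplying by (x + 9): x + 9
After multiplying by (x - 9): x^2 - 81

x^2 - 81


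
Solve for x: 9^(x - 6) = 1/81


Express both sides with the same base.
1/81 = 9^(-2)
Since the bases match, equate exponents: x - 6 = -2
So x = -2 - (-6) = 4

x = 4


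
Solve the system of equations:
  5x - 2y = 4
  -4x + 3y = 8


Using Cramer's rule:
Determinant D = (5)(3) - (-4)(-2) = 15 - 8 = 7
Dx = (4)(3) - (8)(-2) = 12 + 16 = 28
Dy = (5)(8) - (-4)(4) = 40 + 16 = 56
x = Dx/D = 28/7 = 4
y = Dy/D = 56/7 = 8

x = 4, y = 8


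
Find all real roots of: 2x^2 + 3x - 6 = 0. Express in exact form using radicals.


Using the quadratic formula: x = (-b ± sqrt(b^2 - 4ac)) / (2a)
Here a = 2, b = 3, c = -6
Discriminant = b^2 - 4ac = 3^2 - 4(2)(-6) = 9 + 48 = 57
Since discriminant = 57 > 0, there are two real roots.
x = (-3 ± sqrt(57)) / 4
Numerically: x ≈ 1.1375 or x ≈ -2.6375

x = (-3 + sqrt(57)) / 4 or x = (-3 - sqrt(57)) / 4


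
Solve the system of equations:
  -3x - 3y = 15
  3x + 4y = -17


Using Cramer's rule:
Determinant D = (-3)(4) - (3)(-3) = -12 + 9 = -3
Dx = (15)(4) - (-17)(-3) = 60 - 51 = 9
Dy = (-3)(-17) - (3)(15) = 51 - 45 = 6
x = Dx/D = 9/-3 = -3
y = Dy/D = 6/-3 = -2

x = -3, y = -2


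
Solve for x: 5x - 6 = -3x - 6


Starting with: 5x - 6 = -3x - 6
Move all x terms to left: (5 + 3)x = -6 + 6
Simplify: 8x = 0
Divide both sides by 8: x = 0

x = 0


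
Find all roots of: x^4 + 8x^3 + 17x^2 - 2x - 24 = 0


Let p(x) = x^4 + 8x^3 + 17x^2 - 2x - 24. By the rational root theorem (leading coefficient 1), any rational root is an integer divisor of 24: try ±1, ±2, ... in turn.
Test x = 1: value = 0 ✓, so (x - 1) is a factor.
Synthetic division by (x - 1): bring down 1; 1(1) + 8 = 9; 9(1) + 17 = 26; 26(1) - 2 = 24; 24(1) - 24 = 0 → quotient x^3 + 9x^2 + 26x + 24, remainder 0.
Continue with the quotient x^3 + 9x^2 + 26x + 24 (candidates must divide 24; re-test x = 1 first in case it repeats).
Test x = 1: value = 60 ≠ 0.
Test x = -1: value = 6 ≠ 0.
Test x = 2: value = 120 ≠ 0.
Test x = -2: value = 0 ✓, so (x + 2) is a factor.
Synthetic division by (x + 2): bring down 1; 1(-2) + 9 = 7; 7(-2) + 26 = 12; 12(-2) + 24 = 0 → quotient x^2 + 7x + 12, remainder 0.
Solve the quadratic x^2 + 7x + 12 = 0: discriminant = 7^2 - 4(1)(12) = 49 - 48 = 1.
sqrt(1) = 1, so x = (-7 ± 1)/2: x = -3 or x = -4.
Collecting all roots found:

x = -4, x = -3, x = -2, x = 1


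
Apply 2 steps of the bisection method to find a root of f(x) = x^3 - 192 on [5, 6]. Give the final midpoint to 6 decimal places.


f(x) = x^3 - 192
f(5) = -67 < 0
f(6) = 24 > 0

Step 1: midpoint = (5.000000 + 6.000000)/2 = 5.500000
  f(5.500000) = -25.625000
  f(mid) < 0, so root is in [5.500000, 6.000000]

Step 2: midpoint = (5.500000 + 6.000000)/2 = 5.750000
  f(5.750000) = -1.890625
  f(mid) < 0, so root is in [5.750000, 6.000000]

midpoint = 5.750000


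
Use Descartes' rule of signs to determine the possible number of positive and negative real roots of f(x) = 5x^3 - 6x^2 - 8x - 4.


Descartes' rule of signs:

For positive roots, count sign changes in f(x) = 5x^3 - 6x^2 - 8x - 4:
Signs of coefficients: +, -, -, -
Number of sign changes: 1
Possible positive real roots: 1

For negative roots, examine f(-x) = -5x^3 - 6x^2 + 8x - 4:
Signs of coefficients: -, -, +, -
Number of sign changes: 2
Possible negative real roots: 2, 0

Positive roots: 1; Negative roots: 2 or 0


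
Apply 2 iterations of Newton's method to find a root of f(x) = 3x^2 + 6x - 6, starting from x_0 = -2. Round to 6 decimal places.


Newton's method: x_(n+1) = x_n - f(x_n)/f'(x_n)
f(x) = 3x^2 + 6x - 6
f'(x) = 6x + 6

Iteration 1:
  f(-2.000000) = -6.000000
  f'(-2.000000) = -6.000000
  x_1 = -2.000000 - (-6.000000)/(-6.000000) = -3.000000

Iteration 2:
  f(-3.000000) = 3.000000
  f'(-3.000000) = -12.000000
  x_2 = -3.000000 - (3.000000)/(-12.000000) = -2.750000

x_2 = -2.750000
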